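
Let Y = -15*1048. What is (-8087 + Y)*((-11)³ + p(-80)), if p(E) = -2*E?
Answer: 27877997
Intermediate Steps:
Y = -15720
(-8087 + Y)*((-11)³ + p(-80)) = (-8087 - 15720)*((-11)³ - 2*(-80)) = -23807*(-1331 + 160) = -23807*(-1171) = 27877997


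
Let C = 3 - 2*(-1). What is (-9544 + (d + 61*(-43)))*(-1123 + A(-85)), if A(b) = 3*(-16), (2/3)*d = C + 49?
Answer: 14152706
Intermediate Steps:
C = 5 (C = 3 + 2 = 5)
d = 81 (d = 3*(5 + 49)/2 = (3/2)*54 = 81)
A(b) = -48
(-9544 + (d + 61*(-43)))*(-1123 + A(-85)) = (-9544 + (81 + 61*(-43)))*(-1123 - 48) = (-9544 + (81 - 2623))*(-1171) = (-9544 - 2542)*(-1171) = -12086*(-1171) = 14152706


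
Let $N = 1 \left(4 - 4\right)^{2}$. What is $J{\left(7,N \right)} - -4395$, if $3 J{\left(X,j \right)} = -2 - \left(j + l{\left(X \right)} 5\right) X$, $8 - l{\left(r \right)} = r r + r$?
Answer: $\frac{14863}{3} \approx 4954.3$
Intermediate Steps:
$l{\left(r \right)} = 8 - r - r^{2}$ ($l{\left(r \right)} = 8 - \left(r r + r\right) = 8 - \left(r^{2} + r\right) = 8 - \left(r + r^{2}\right) = 8 - r - r^{2}$)
$N = 0$ ($N = 1 \cdot 0^{2} = 1 \cdot 0 = 0$)
$J{\left(X,j \right)} = - \frac{2}{3} - \frac{X \left(40 + j - 5 X - 5 X^{2}\right)}{3}$ ($J{\left(X,j \right)} = \frac{-2 - \left(j + \left(8 - X - X^{2}\right) 5\right) X}{3} = \frac{-2 - \left(j - \left(-40 + 5 X + 5 X^{2}\right)\right) X}{3} = \frac{-2 - \left(40 + j - 5 X - 5 X^{2}\right) X}{3} = \frac{-2 - X \left(40 + j - 5 X - 5 X^{2}\right)}{3} = - \frac{2}{3} - \frac{X \left(40 + j - 5 X - 5 X^{2}\right)}{3}$)
$J{\left(7,N \right)} - -4395 = \left(- \frac{2}{3} - \frac{7}{3} \cdot 0 + \frac{5}{3} \cdot 7 \left(-8 + 7 + 7^{2}\right)\right) - -4395 = \left(- \frac{2}{3} + 0 + \frac{5}{3} \cdot 7 \left(-8 + 7 + 49\right)\right) + 4395 = \left(- \frac{2}{3} + 0 + \frac{5}{3} \cdot 7 \cdot 48\right) + 4395 = \left(- \frac{2}{3} + 0 + 560\right) + 4395 = \frac{1678}{3} + 4395 = \frac{14863}{3}$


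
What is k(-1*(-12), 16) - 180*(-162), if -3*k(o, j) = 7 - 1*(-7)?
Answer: 87466/3 ≈ 29155.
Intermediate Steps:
k(o, j) = -14/3 (k(o, j) = -(7 - 1*(-7))/3 = -(7 + 7)/3 = -1/3*14 = -14/3)
k(-1*(-12), 16) - 180*(-162) = -14/3 - 180*(-162) = -14/3 + 29160 = 87466/3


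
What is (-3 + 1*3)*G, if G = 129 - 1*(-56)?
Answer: 0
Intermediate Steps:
G = 185 (G = 129 + 56 = 185)
(-3 + 1*3)*G = (-3 + 1*3)*185 = (-3 + 3)*185 = 0*185 = 0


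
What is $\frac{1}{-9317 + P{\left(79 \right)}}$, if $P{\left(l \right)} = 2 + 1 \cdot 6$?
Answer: $- \frac{1}{9309} \approx -0.00010742$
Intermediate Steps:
$P{\left(l \right)} = 8$ ($P{\left(l \right)} = 2 + 6 = 8$)
$\frac{1}{-9317 + P{\left(79 \right)}} = \frac{1}{-9317 + 8} = \frac{1}{-9309} = - \frac{1}{9309}$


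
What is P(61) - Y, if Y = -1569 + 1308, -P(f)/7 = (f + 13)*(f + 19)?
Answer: -41179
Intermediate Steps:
P(f) = -7*(13 + f)*(19 + f) (P(f) = -7*(f + 13)*(f + 19) = -7*(13 + f)*(19 + f))
Y = -261
P(61) - Y = (-1729 - 224*61 - 7*61²) - 1*(-261) = (-1729 - 13664 - 7*3721) + 261 = (-1729 - 13664 - 26047) + 261 = -41440 + 261 = -41179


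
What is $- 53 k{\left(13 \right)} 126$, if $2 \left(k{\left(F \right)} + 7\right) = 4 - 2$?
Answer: $40068$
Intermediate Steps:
$k{\left(F \right)} = -6$ ($k{\left(F \right)} = -7 + \frac{4 - 2}{2} = -7 + \frac{1}{2} \cdot 2 = -7 + 1 = -6$)
$- 53 k{\left(13 \right)} 126 = \left(-53\right) \left(-6\right) 126 = 318 \cdot 126 = 40068$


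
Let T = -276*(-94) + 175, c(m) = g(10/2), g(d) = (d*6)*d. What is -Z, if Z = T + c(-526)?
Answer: -26269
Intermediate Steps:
g(d) = 6*d² (g(d) = (6*d)*d = 6*d²)
c(m) = 150 (c(m) = 6*(10/2)² = 6*(10*(½))² = 6*5² = 6*25 = 150)
T = 26119 (T = 25944 + 175 = 26119)
Z = 26269 (Z = 26119 + 150 = 26269)
-Z = -1*26269 = -26269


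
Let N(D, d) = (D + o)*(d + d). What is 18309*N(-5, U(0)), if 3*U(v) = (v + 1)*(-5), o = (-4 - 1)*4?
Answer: 1525750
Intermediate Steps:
o = -20 (o = -5*4 = -20)
U(v) = -5/3 - 5*v/3 (U(v) = ((v + 1)*(-5))/3 = ((1 + v)*(-5))/3 = (-5 - 5*v)/3 = -5/3 - 5*v/3)
N(D, d) = 2*d*(-20 + D) (N(D, d) = (D - 20)*(d + d) = (-20 + D)*(2*d) = 2*d*(-20 + D))
18309*N(-5, U(0)) = 18309*(2*(-5/3 - 5/3*0)*(-20 - 5)) = 18309*(2*(-5/3 + 0)*(-25)) = 18309*(2*(-5/3)*(-25)) = 18309*(250/3) = 1525750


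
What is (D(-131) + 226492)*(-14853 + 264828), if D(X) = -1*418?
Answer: 56512848150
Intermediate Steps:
D(X) = -418
(D(-131) + 226492)*(-14853 + 264828) = (-418 + 226492)*(-14853 + 264828) = 226074*249975 = 56512848150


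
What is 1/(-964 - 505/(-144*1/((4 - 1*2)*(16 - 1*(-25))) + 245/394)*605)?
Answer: -18323/5750889210 ≈ -3.1861e-6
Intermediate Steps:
1/(-964 - 505/(-144*1/((4 - 1*2)*(16 - 1*(-25))) + 245/394)*605) = (1/605)/(-964 - 505/(-144*1/((4 - 2)*(16 + 25)) + 245*(1/394))) = (1/605)/(-964 - 505/(-144/(41*2) + 245/394)) = (1/605)/(-964 - 505/(-144/82 + 245/394)) = (1/605)/(-964 - 505/(-144*1/82 + 245/394)) = (1/605)/(-964 - 505/(-72/41 + 245/394)) = (1/605)/(-964 - 505/(-18323/16154)) = (1/605)/(-964 - 505*(-16154/18323)) = (1/605)/(-964 + 8157770/18323) = (1/605)/(-9505602/18323) = -18323/9505602*1/605 = -18323/5750889210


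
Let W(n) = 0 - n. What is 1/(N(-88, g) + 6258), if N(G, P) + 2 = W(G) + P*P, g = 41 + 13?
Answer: 1/9260 ≈ 0.00010799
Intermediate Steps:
g = 54
W(n) = -n
N(G, P) = -2 + P² - G (N(G, P) = -2 + (-G + P*P) = -2 + (-G + P²) = -2 + (P² - G) = -2 + P² - G)
1/(N(-88, g) + 6258) = 1/((-2 + 54² - 1*(-88)) + 6258) = 1/((-2 + 2916 + 88) + 6258) = 1/(3002 + 6258) = 1/9260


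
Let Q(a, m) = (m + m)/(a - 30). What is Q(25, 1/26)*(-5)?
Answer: 1/13 ≈ 0.076923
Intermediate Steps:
Q(a, m) = 2*m/(-30 + a) (Q(a, m) = (2*m)/(-30 + a) = 2*m/(-30 + a))
Q(25, 1/26)*(-5) = (2/(26*(-30 + 25)))*(-5) = (2*(1/26)/(-5))*(-5) = (2*(1/26)*(-1/5))*(-5) = -1/65*(-5) = 1/13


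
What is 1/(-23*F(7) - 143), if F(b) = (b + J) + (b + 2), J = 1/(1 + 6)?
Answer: -7/3600 ≈ -0.0019444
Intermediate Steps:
J = 1/7 ≈ 0.14286
F(b) = 15/7 + 2*b (F(b) = (b + 1/7) + (b + 2) = (1/7 + b) + (2 + b) = 15/7 + 2*b)
1/(-23*F(7) - 143) = 1/(-23*(15/7 + 2*7) - 143) = 1/(-23*(15/7 + 14) - 143) = 1/(-23*113/7 - 143) = 1/(-2599/7 - 143) = 1/(-3600/7) = -7/3600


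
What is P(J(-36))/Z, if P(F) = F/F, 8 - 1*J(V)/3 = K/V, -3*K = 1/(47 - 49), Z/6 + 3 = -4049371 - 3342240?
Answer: -1/44349684 ≈ -2.2548e-8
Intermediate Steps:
Z = -44349684 (Z = -18 + 6*(-4049371 - 3342240) = -18 + 6*(-7391611) = -18 - 44349666 = -44349684)
K = ⅙ (K = -1/(3*(47 - 49)) = -⅓/(-2) = -⅓*(-½) = ⅙ ≈ 0.16667)
J(V) = 24 - 1/(2*V)
P(F) = 1
P(J(-36))/Z = 1/(-44349684) = 1*(-1/44349684) = -1/44349684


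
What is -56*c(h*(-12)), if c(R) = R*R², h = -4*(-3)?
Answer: 167215104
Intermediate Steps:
h = 12
c(R) = R³
-56*c(h*(-12)) = -56*(12*(-12))³ = -56*(-144)³ = -56*(-2985984) = 167215104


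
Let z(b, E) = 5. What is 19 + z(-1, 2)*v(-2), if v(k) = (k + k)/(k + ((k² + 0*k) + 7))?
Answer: 151/9 ≈ 16.778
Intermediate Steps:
v(k) = 2*k/(7 + k + k²) (v(k) = (2*k)/(k + ((k² + 0) + 7)) = (2*k)/(k + (k² + 7)) = (2*k)/(k + (7 + k²)) = (2*k)/(7 + k + k²) = 2*k/(7 + k + k²))
19 + z(-1, 2)*v(-2) = 19 + 5*(2*(-2)/(7 - 2 + (-2)²)) = 19 + 5*(2*(-2)/(7 - 2 + 4)) = 19 + 5*(2*(-2)/9) = 19 + 5*(2*(-2)*(⅑)) = 19 + 5*(-4/9) = 19 - 20/9 = 151/9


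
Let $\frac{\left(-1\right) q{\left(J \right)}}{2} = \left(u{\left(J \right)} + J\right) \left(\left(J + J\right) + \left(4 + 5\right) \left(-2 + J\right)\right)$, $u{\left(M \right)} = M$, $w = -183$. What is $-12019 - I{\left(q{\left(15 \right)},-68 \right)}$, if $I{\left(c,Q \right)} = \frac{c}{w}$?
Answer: $- \frac{736099}{61} \approx -12067.0$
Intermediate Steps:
$q{\left(J \right)} = - 4 J \left(-18 + 11 J\right)$ ($q{\left(J \right)} = - 2 \left(J + J\right) \left(\left(J + J\right) + \left(4 + 5\right) \left(-2 + J\right)\right) = - 2 \cdot 2 J \left(2 J + 9 \left(-2 + J\right)\right) = - 2 \cdot 2 J \left(2 J + \left(-18 + 9 J\right)\right) = - 2 \cdot 2 J \left(-18 + 11 J\right) = - 4 J \left(-18 + 11 J\right)$)
$I{\left(c,Q \right)} = - \frac{c}{183}$ ($I{\left(c,Q \right)} = \frac{c}{-183} = c \left(- \frac{1}{183}\right) = - \frac{c}{183}$)
$-12019 - I{\left(q{\left(15 \right)},-68 \right)} = -12019 - - \frac{4 \cdot 15 \left(18 - 165\right)}{183} = -12019 - - \frac{4 \cdot 15 \left(-147\right)}{183} = -12019 - \left(- \frac{1}{183}\right) \left(-8820\right) = -12019 - \frac{2940}{61} = - \frac{736099}{61}$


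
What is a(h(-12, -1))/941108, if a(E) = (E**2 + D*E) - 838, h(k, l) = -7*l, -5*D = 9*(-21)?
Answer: -69/123830 ≈ -0.00055722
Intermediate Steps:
D = 189/5 (D = -9*(-21)/5 = -1/5*(-189) = 189/5 ≈ 37.800)
a(E) = -838 + E**2 + 189*E/5 (a(E) = (E**2 + 189*E/5) - 838 = -838 + E**2 + 189*E/5)
a(h(-12, -1))/941108 = (-838 + (-7*(-1))**2 + 189*(-7*(-1))/5)/941108 = (-838 + 7**2 + (189/5)*7)*(1/941108) = (-838 + 49 + 1323/5)*(1/941108) = -2622/5*1/941108 = -69/123830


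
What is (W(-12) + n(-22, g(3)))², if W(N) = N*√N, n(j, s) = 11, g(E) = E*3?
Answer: (11 - 24*I*√3)² ≈ -1607.0 - 914.52*I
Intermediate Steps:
g(E) = 3*E
W(N) = N^(3/2)
(W(-12) + n(-22, g(3)))² = ((-12)^(3/2) + 11)² = (-24*I*√3 + 11)² = (11 - 24*I*√3)²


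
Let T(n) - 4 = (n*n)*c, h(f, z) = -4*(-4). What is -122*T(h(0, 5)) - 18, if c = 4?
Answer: -125434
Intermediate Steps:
h(f, z) = 16
T(n) = 4 + 4*n² (T(n) = 4 + (n*n)*4 = 4 + n²*4 = 4 + 4*n²)
-122*T(h(0, 5)) - 18 = -122*(4 + 4*16²) - 18 = -122*(4 + 4*256) - 18 = -122*(4 + 1024) - 18 = -122*1028 - 18 = -125416 - 18 = -125434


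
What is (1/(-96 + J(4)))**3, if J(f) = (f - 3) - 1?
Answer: -1/884736 ≈ -1.1303e-6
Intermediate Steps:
J(f) = -4 + f (J(f) = (-3 + f) - 1 = -4 + f)
(1/(-96 + J(4)))**3 = (1/(-96 + (-4 + 4)))**3 = (1/(-96 + 0))**3 = (1/(-96))**3 = (-1/96)**3 = -1/884736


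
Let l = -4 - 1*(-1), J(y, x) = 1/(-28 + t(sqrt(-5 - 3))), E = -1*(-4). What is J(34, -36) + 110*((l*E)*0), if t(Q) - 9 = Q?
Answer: -19/369 - 2*I*sqrt(2)/369 ≈ -0.05149 - 0.0076651*I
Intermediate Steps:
t(Q) = 9 + Q
E = 4
J(y, x) = 1/(-19 + 2*I*sqrt(2)) (J(y, x) = 1/(-28 + (9 + sqrt(-5 - 3))) = 1/(-28 + (9 + sqrt(-8))) = 1/(-28 + (9 + 2*I*sqrt(2))) = 1/(-19 + 2*I*sqrt(2)))
l = -3 (l = -4 + 1 = -3)
J(34, -36) + 110*((l*E)*0) = (-19/369 - 2*I*sqrt(2)/369) + 110*(-3*4*0) = (-19/369 - 2*I*sqrt(2)/369) + 110*(-12*0) = (-19/369 - 2*I*sqrt(2)/369) + 110*0 = (-19/369 - 2*I*sqrt(2)/369) + 0 = -19/369 - 2*I*sqrt(2)/369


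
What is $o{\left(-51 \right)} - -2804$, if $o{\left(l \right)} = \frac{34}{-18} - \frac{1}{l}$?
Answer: $\frac{428726}{153} \approx 2802.1$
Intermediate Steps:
$o{\left(l \right)} = - \frac{17}{9} - \frac{1}{l}$ ($o{\left(l \right)} = 34 \left(- \frac{1}{18}\right) - \frac{1}{l} = - \frac{17}{9} - \frac{1}{l}$)
$o{\left(-51 \right)} - -2804 = \left(- \frac{17}{9} - \frac{1}{-51}\right) - -2804 = \left(- \frac{17}{9} - - \frac{1}{51}\right) + 2804 = \left(- \frac{17}{9} + \frac{1}{51}\right) + 2804 = - \frac{286}{153} + 2804 = \frac{428726}{153}$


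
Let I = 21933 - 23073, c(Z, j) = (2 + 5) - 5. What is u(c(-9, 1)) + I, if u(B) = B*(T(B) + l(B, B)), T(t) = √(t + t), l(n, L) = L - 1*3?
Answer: -1138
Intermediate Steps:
l(n, L) = -3 + L (l(n, L) = L - 3 = -3 + L)
T(t) = √2*√t (T(t) = √(2*t) = √2*√t)
c(Z, j) = 2 (c(Z, j) = 7 - 5 = 2)
u(B) = B*(-3 + B + √2*√B) (u(B) = B*(√2*√B + (-3 + B)) = B*(-3 + B + √2*√B))
I = -1140
u(c(-9, 1)) + I = 2*(-3 + 2 + √2*√2) - 1140 = 2*(-3 + 2 + 2) - 1140 = 2*1 - 1140 = 2 - 1140 = -1138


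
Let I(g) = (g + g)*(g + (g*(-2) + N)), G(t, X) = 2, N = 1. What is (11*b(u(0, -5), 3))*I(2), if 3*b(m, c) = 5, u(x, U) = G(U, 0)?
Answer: -220/3 ≈ -73.333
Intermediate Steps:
u(x, U) = 2
b(m, c) = 5/3 (b(m, c) = (⅓)*5 = 5/3)
I(g) = 2*g*(1 - g) (I(g) = (g + g)*(g + (g*(-2) + 1)) = (2*g)*(g + (-2*g + 1)) = (2*g)*(g + (1 - 2*g)) = (2*g)*(1 - g) = 2*g*(1 - g))
(11*b(u(0, -5), 3))*I(2) = (11*(5/3))*(2*2*(1 - 1*2)) = 55*(2*2*(1 - 2))/3 = 55*(2*2*(-1))/3 = (55/3)*(-4) = -220/3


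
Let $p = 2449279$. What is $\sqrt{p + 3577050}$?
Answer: $\sqrt{6026329} \approx 2454.9$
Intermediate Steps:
$\sqrt{p + 3577050} = \sqrt{2449279 + 3577050} = \sqrt{6026329}$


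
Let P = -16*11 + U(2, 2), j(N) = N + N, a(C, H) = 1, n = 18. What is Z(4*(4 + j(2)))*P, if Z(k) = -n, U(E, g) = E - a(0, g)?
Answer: 3150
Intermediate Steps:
j(N) = 2*N
U(E, g) = -1 + E (U(E, g) = E - 1*1 = E - 1 = -1 + E)
Z(k) = -18 (Z(k) = -1*18 = -18)
P = -175 (P = -16*11 + (-1 + 2) = -176 + 1 = -175)
Z(4*(4 + j(2)))*P = -18*(-175) = 3150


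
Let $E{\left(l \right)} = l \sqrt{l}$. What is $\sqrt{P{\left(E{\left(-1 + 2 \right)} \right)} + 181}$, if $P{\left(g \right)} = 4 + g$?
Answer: $\sqrt{186} \approx 13.638$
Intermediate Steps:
$E{\left(l \right)} = l^{\frac{3}{2}}$
$\sqrt{P{\left(E{\left(-1 + 2 \right)} \right)} + 181} = \sqrt{\left(4 + \left(-1 + 2\right)^{\frac{3}{2}}\right) + 181} = \sqrt{\left(4 + 1^{\frac{3}{2}}\right) + 181} = \sqrt{\left(4 + 1\right) + 181} = \sqrt{5 + 181} = \sqrt{186}$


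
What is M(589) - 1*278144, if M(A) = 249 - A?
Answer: -278484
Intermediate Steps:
M(589) - 1*278144 = (249 - 1*589) - 1*278144 = (249 - 589) - 278144 = -340 - 278144 = -278484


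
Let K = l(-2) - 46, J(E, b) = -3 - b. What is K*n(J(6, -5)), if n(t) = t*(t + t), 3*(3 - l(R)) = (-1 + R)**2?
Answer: -368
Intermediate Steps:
l(R) = 3 - (-1 + R)**2/3
n(t) = 2*t**2 (n(t) = t*(2*t) = 2*t**2)
K = -46 (K = (3 - (-1 - 2)**2/3) - 46 = (3 - 1/3*(-3)**2) - 46 = (3 - 1/3*9) - 46 = (3 - 3) - 46 = 0 - 46 = -46)
K*n(J(6, -5)) = -92*(-3 - 1*(-5))**2 = -92*(-3 + 5)**2 = -92*2**2 = -92*4 = -46*8 = -368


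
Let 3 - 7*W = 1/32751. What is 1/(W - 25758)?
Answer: -32751/843586222 ≈ -3.8824e-5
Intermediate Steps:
W = 14036/32751 (W = 3/7 - ⅐/32751 = 3/7 - ⅐*1/32751 = 3/7 - 1/229257 = 14036/32751 ≈ 0.42857)
1/(W - 25758) = 1/(14036/32751 - 25758) = 1/(-843586222/32751) = -32751/843586222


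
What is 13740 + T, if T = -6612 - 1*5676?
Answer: 1452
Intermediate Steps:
T = -12288 (T = -6612 - 5676 = -12288)
13740 + T = 13740 - 12288 = 1452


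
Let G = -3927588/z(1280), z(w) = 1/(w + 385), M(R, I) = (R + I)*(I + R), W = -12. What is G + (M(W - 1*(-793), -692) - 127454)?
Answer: -6539553553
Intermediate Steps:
M(R, I) = (I + R)² (M(R, I) = (I + R)*(I + R) = (I + R)²)
z(w) = 1/(385 + w)
G = -6539434020 (G = -3927588/(1/(385 + 1280)) = -3927588/(1/1665) = -3927588/1/1665 = -3927588*1665 = -6539434020)
G + (M(W - 1*(-793), -692) - 127454) = -6539434020 + ((-692 + (-12 - 1*(-793)))² - 127454) = -6539434020 + ((-692 + (-12 + 793))² - 127454) = -6539434020 + ((-692 + 781)² - 127454) = -6539434020 + (89² - 127454) = -6539434020 + (7921 - 127454) = -6539434020 - 119533 = -6539553553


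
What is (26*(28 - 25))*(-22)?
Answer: -1716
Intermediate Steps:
(26*(28 - 25))*(-22) = (26*3)*(-22) = 78*(-22) = -1716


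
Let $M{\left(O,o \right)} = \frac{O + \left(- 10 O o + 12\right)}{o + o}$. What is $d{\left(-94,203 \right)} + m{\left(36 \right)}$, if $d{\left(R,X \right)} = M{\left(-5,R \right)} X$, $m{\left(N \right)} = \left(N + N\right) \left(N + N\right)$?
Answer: $\frac{1927271}{188} \approx 10251.0$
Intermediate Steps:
$M{\left(O,o \right)} = \frac{12 + O - 10 O o}{2 o}$ ($M{\left(O,o \right)} = \frac{O - \left(-12 + 10 O o\right)}{2 o} = \left(O - \left(-12 + 10 O o\right)\right) \frac{1}{2 o} = \left(12 + O - 10 O o\right) \frac{1}{2 o} = \frac{12 + O - 10 O o}{2 o}$)
$m{\left(N \right)} = 4 N^{2}$ ($m{\left(N \right)} = 2 N 2 N = 4 N^{2}$)
$d{\left(R,X \right)} = \frac{X \left(7 + 50 R\right)}{2 R}$ ($d{\left(R,X \right)} = \frac{12 - 5 - - 50 R}{2 R} X = \frac{12 - 5 + 50 R}{2 R} X = \frac{7 + 50 R}{2 R} X = \frac{X \left(7 + 50 R\right)}{2 R}$)
$d{\left(-94,203 \right)} + m{\left(36 \right)} = \frac{1}{2} \cdot 203 \frac{1}{-94} \left(7 + 50 \left(-94\right)\right) + 4 \cdot 36^{2} = \frac{1}{2} \cdot 203 \left(- \frac{1}{94}\right) \left(7 - 4700\right) + 4 \cdot 1296 = \frac{1}{2} \cdot 203 \left(- \frac{1}{94}\right) \left(-4693\right) + 5184 = \frac{952679}{188} + 5184 = \frac{1927271}{188}$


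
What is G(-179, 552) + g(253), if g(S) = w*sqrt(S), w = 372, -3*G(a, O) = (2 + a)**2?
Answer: -10443 + 372*sqrt(253) ≈ -4526.0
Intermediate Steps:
G(a, O) = -(2 + a)**2/3
g(S) = 372*sqrt(S)
G(-179, 552) + g(253) = -(2 - 179)**2/3 + 372*sqrt(253) = -1/3*(-177)**2 + 372*sqrt(253) = -1/3*31329 + 372*sqrt(253) = -10443 + 372*sqrt(253)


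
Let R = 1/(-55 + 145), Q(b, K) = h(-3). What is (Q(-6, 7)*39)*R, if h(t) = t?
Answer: -13/10 ≈ -1.3000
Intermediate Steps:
Q(b, K) = -3
R = 1/90 ≈ 0.011111
(Q(-6, 7)*39)*R = -3*39*(1/90) = -117*1/90 = -13/10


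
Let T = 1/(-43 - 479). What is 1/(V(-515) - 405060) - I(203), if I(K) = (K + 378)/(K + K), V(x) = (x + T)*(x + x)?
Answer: -2716351177/1898183690 ≈ -1.4310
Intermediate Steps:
T = -1/522 (T = 1/(-522) = -1/522 ≈ -0.0019157)
V(x) = 2*x*(-1/522 + x) (V(x) = (x - 1/522)*(x + x) = (-1/522 + x)*(2*x) = 2*x*(-1/522 + x))
I(K) = (378 + K)/(2*K) (I(K) = (378 + K)/((2*K)) = (378 + K)*(1/(2*K)) = (378 + K)/(2*K))
1/(V(-515) - 405060) - I(203) = 1/((1/261)*(-515)*(-1 + 522*(-515)) - 405060) - (378 + 203)/(2*203) = 1/((1/261)*(-515)*(-1 - 268830) - 405060) - 581/(2*203) = 1/((1/261)*(-515)*(-268831) - 405060) - 1*83/58 = 1/(138447965/261 - 405060) - 83/58 = 1/(32727305/261) - 83/58 = 261/32727305 - 83/58 = -2716351177/1898183690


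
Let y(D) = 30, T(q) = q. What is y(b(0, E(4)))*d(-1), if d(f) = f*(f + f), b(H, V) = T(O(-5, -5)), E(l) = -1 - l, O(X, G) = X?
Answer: 60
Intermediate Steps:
b(H, V) = -5
d(f) = 2*f**2 (d(f) = f*(2*f) = 2*f**2)
y(b(0, E(4)))*d(-1) = 30*(2*(-1)**2) = 30*(2*1) = 30*2 = 60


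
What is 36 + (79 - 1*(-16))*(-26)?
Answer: -2434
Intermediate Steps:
36 + (79 - 1*(-16))*(-26) = 36 + (79 + 16)*(-26) = 36 + 95*(-26) = 36 - 2470 = -2434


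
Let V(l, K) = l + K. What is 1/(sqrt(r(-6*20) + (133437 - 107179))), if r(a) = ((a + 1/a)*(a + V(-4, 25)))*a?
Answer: -I*sqrt(1399441)/1399441 ≈ -0.00084532*I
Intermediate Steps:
V(l, K) = K + l
r(a) = a*(21 + a)*(a + 1/a) (r(a) = ((a + 1/a)*(a + (25 - 4)))*a = ((a + 1/a)*(a + 21))*a = ((a + 1/a)*(21 + a))*a = ((21 + a)*(a + 1/a))*a = a*(21 + a)*(a + 1/a))
1/(sqrt(r(-6*20) + (133437 - 107179))) = 1/(sqrt((21 - 6*20 + (-6*20)**3 + 21*(-6*20)**2) + (133437 - 107179))) = 1/(sqrt((21 - 120 + (-120)**3 + 21*(-120)**2) + 26258)) = 1/(sqrt((21 - 120 - 1728000 + 21*14400) + 26258)) = 1/(sqrt((21 - 120 - 1728000 + 302400) + 26258)) = 1/(sqrt(-1425699 + 26258)) = 1/(sqrt(-1399441)) = 1/(I*sqrt(1399441)) = -I*sqrt(1399441)/1399441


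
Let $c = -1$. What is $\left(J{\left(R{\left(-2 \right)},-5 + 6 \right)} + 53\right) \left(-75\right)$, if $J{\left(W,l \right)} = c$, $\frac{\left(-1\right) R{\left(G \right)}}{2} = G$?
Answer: $-3900$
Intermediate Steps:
$R{\left(G \right)} = - 2 G$
$J{\left(W,l \right)} = -1$
$\left(J{\left(R{\left(-2 \right)},-5 + 6 \right)} + 53\right) \left(-75\right) = \left(-1 + 53\right) \left(-75\right) = 52 \left(-75\right) = -3900$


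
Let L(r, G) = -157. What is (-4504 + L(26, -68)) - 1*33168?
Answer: -37829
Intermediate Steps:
(-4504 + L(26, -68)) - 1*33168 = (-4504 - 157) - 1*33168 = -4661 - 33168 = -37829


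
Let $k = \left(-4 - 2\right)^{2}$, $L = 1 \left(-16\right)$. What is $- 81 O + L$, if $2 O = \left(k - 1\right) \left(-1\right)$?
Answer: $\frac{2803}{2} \approx 1401.5$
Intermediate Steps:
$L = -16$
$k = 36$ ($k = \left(-6\right)^{2} = 36$)
$O = - \frac{35}{2}$ ($O = \frac{\left(36 - 1\right) \left(-1\right)}{2} = \frac{35 \left(-1\right)}{2} = \frac{1}{2} \left(-35\right) = - \frac{35}{2} \approx -17.5$)
$- 81 O + L = \left(-81\right) \left(- \frac{35}{2}\right) - 16 = \frac{2835}{2} - 16 = \frac{2803}{2}$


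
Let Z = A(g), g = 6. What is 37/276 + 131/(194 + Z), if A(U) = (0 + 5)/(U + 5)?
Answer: 6911/8556 ≈ 0.80774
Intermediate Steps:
A(U) = 5/(5 + U)
Z = 5/11 (Z = 5/(5 + 6) = 5/11 ≈ 0.45455)
37/276 + 131/(194 + Z) = 37/276 + 131/(194 + 5/11) = 37*(1/276) + 131/(2139/11) = 37/276 + 131*(11/2139) = 37/276 + 1441/2139 = 6911/8556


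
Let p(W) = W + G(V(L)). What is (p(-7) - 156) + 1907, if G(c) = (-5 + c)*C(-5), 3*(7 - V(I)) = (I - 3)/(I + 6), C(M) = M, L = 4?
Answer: 10405/6 ≈ 1734.2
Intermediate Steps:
V(I) = 7 - (-3 + I)/(3*(6 + I)) (V(I) = 7 - (I - 3)/(3*(I + 6)) = 7 - (-3 + I)/(3*(6 + I)))
G(c) = 25 - 5*c (G(c) = (-5 + c)*(-5) = 25 - 5*c)
p(W) = -59/6 + W (p(W) = W + (25 - 5*(129 + 20*4)/(3*(6 + 4))) = W + (25 - 5*(129 + 80)/(3*10)) = W + (25 - 5*209/(3*10)) = W + (25 - 5*209/30) = W + (25 - 209/6) = W - 59/6 = -59/6 + W)
(p(-7) - 156) + 1907 = ((-59/6 - 7) - 156) + 1907 = (-101/6 - 156) + 1907 = -1037/6 + 1907 = 10405/6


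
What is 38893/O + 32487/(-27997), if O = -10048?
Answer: -1415316697/281313856 ≈ -5.0311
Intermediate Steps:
38893/O + 32487/(-27997) = 38893/(-10048) + 32487/(-27997) = 38893*(-1/10048) + 32487*(-1/27997) = -38893/10048 - 32487/27997 = -1415316697/281313856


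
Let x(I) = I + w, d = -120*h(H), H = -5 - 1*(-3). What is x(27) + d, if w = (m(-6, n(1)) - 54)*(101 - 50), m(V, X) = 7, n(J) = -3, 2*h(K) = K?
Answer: -2250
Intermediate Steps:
H = -2 (H = -5 + 3 = -2)
h(K) = K/2
d = 120 (d = -60*(-2) = -120*(-1) = 120)
w = -2397 (w = (7 - 54)*(101 - 50) = -47*51 = -2397)
x(I) = -2397 + I (x(I) = I - 2397 = -2397 + I)
x(27) + d = (-2397 + 27) + 120 = -2370 + 120 = -2250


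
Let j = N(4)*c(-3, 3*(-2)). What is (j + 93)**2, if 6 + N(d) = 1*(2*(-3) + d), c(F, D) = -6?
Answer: 19881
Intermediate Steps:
N(d) = -12 + d (N(d) = -6 + 1*(2*(-3) + d) = -6 + 1*(-6 + d) = -6 + (-6 + d) = -12 + d)
j = 48 (j = (-12 + 4)*(-6) = -8*(-6) = 48)
(j + 93)**2 = (48 + 93)**2 = 141**2 = 19881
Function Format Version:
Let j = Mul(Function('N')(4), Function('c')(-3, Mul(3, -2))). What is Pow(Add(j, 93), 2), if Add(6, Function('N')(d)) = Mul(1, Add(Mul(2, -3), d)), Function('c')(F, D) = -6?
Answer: 19881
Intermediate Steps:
Function('N')(d) = Add(-12, d) (Function('N')(d) = Add(-6, Mul(1, Add(Mul(2, -3), d))) = Add(-6, Mul(1, Add(-6, d))) = Add(-6, Add(-6, d)) = Add(-12, d))
j = 48 (j = Mul(Add(-12, 4), -6) = Mul(-8, -6) = 48)
Pow(Add(j, 93), 2) = Pow(Add(48, 93), 2) = Pow(141, 2) = 19881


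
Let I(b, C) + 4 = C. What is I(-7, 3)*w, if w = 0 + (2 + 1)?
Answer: -3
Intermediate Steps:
I(b, C) = -4 + C
w = 3 (w = 0 + 3 = 3)
I(-7, 3)*w = (-4 + 3)*3 = -1*3 = -3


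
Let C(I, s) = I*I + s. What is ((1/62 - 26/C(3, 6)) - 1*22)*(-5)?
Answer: 22057/186 ≈ 118.59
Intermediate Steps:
C(I, s) = s + I² (C(I, s) = I² + s = s + I²)
((1/62 - 26/C(3, 6)) - 1*22)*(-5) = ((1/62 - 26/(6 + 3²)) - 1*22)*(-5) = ((1*(1/62) - 26/(6 + 9)) - 22)*(-5) = ((1/62 - 26/15) - 22)*(-5) = (-1597/930 - 22)*(-5) = -22057/930*(-5) = 22057/186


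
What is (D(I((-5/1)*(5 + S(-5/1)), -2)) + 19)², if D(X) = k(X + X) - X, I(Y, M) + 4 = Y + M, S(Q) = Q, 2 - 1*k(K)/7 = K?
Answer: 15129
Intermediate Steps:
k(K) = 14 - 7*K
I(Y, M) = -4 + M + Y (I(Y, M) = -4 + (Y + M) = -4 + (M + Y) = -4 + M + Y)
D(X) = 14 - 15*X (D(X) = (14 - 7*(X + X)) - X = (14 - 14*X) - X = 14 - 15*X)
(D(I((-5/1)*(5 + S(-5/1)), -2)) + 19)² = ((14 - 15*(-4 - 2 + (-5/1)*(5 - 5/1))) + 19)² = ((14 - 15*(-4 - 2 + (-5*1)*(5 - 5*1))) + 19)² = ((14 - 15*(-4 - 2 - 5*(5 - 5))) + 19)² = ((14 - 15*(-4 - 2 - 5*0)) + 19)² = ((14 - 15*(-4 - 2 + 0)) + 19)² = ((14 - 15*(-6)) + 19)² = ((14 + 90) + 19)² = (104 + 19)² = 123² = 15129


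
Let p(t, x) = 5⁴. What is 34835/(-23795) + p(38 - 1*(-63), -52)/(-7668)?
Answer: -56397331/36492012 ≈ -1.5455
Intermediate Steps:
p(t, x) = 625
34835/(-23795) + p(38 - 1*(-63), -52)/(-7668) = 34835/(-23795) + 625/(-7668) = 34835*(-1/23795) + 625*(-1/7668) = -6967/4759 - 625/7668 = -56397331/36492012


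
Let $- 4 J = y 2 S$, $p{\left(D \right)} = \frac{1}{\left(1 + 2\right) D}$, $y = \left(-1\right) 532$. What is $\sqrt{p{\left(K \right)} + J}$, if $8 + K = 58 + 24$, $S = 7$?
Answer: $\frac{\sqrt{91767030}}{222} \approx 43.151$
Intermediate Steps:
$y = -532$
$K = 74$ ($K = -8 + \left(58 + 24\right) = -8 + 82 = 74$)
$p{\left(D \right)} = \frac{1}{3 D}$
$J = 1862$ ($J = - \frac{\left(-532\right) 2 \cdot 7}{4} = - \frac{\left(-532\right) 14}{4} = \left(- \frac{1}{4}\right) \left(-7448\right) = 1862$)
$\sqrt{p{\left(K \right)} + J} = \sqrt{\frac{1}{3 \cdot 74} + 1862} = \sqrt{\frac{1}{3} \cdot \frac{1}{74} + 1862} = \sqrt{\frac{1}{222} + 1862} = \sqrt{\frac{413365}{222}} = \frac{\sqrt{91767030}}{222}$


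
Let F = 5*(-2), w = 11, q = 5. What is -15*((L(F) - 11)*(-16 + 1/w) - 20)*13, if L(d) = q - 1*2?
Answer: -230100/11 ≈ -20918.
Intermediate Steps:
F = -10
L(d) = 3 (L(d) = 5 - 1*2 = 5 - 2 = 3)
-15*((L(F) - 11)*(-16 + 1/w) - 20)*13 = -15*((3 - 11)*(-16 + 1/11) - 20)*13 = -15*(-8*(-16 + 1/11) - 20)*13 = -15*(-8*(-175/11) - 20)*13 = -15*(1400/11 - 20)*13 = -15*1180/11*13 = -17700/11*13 = -230100/11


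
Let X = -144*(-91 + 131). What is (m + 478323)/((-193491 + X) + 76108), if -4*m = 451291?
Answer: -1462001/492572 ≈ -2.9681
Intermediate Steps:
m = -451291/4 (m = -¼*451291 = -451291/4 ≈ -1.1282e+5)
X = -5760 (X = -144*40 = -5760)
(m + 478323)/((-193491 + X) + 76108) = (-451291/4 + 478323)/((-193491 - 5760) + 76108) = 1462001/(4*(-199251 + 76108)) = (1462001/4)/(-123143) = (1462001/4)*(-1/123143) = -1462001/492572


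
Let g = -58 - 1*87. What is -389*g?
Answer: 56405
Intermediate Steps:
g = -145 (g = -58 - 87 = -145)
-389*g = -389*(-145) = 56405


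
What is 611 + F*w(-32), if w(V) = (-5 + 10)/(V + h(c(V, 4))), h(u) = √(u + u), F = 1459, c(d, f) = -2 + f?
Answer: 2207/6 ≈ 367.83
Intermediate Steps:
h(u) = √2*√u (h(u) = √(2*u) = √2*√u)
w(V) = 5/(2 + V) (w(V) = (-5 + 10)/(V + √2*√(-2 + 4)) = 5/(V + √2*√2) = 5/(V + 2) = 5/(2 + V))
611 + F*w(-32) = 611 + 1459*(5/(2 - 32)) = 611 + 1459*(5/(-30)) = 611 + 1459*(5*(-1/30)) = 611 + 1459*(-⅙) = 611 - 1459/6 = 2207/6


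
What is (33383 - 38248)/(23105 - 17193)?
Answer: -4865/5912 ≈ -0.82290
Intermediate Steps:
(33383 - 38248)/(23105 - 17193) = -4865/5912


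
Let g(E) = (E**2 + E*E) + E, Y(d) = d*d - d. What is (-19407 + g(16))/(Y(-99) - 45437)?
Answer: 18879/35537 ≈ 0.53125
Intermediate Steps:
Y(d) = d**2 - d
g(E) = E + 2*E**2 (g(E) = (E**2 + E**2) + E = 2*E**2 + E = E + 2*E**2)
(-19407 + g(16))/(Y(-99) - 45437) = (-19407 + 16*(1 + 2*16))/(-99*(-1 - 99) - 45437) = (-19407 + 16*(1 + 32))/(-99*(-100) - 45437) = (-19407 + 16*33)/(9900 - 45437) = (-19407 + 528)/(-35537) = -18879*(-1/35537) = 18879/35537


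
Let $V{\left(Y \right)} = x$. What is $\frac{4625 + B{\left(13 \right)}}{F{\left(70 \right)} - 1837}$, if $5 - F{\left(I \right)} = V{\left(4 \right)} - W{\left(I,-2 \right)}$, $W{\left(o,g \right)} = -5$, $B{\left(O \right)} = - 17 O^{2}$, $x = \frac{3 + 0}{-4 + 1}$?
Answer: $- \frac{146}{153} \approx -0.95425$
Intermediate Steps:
$x = -1$ ($x = \frac{3}{-3} = 3 \left(- \frac{1}{3}\right) = -1$)
$V{\left(Y \right)} = -1$
$F{\left(I \right)} = 1$ ($F{\left(I \right)} = 5 - \left(-1 - -5\right) = 5 - \left(-1 + 5\right) = 5 - 4 = 1$)
$\frac{4625 + B{\left(13 \right)}}{F{\left(70 \right)} - 1837} = \frac{4625 - 17 \cdot 13^{2}}{1 - 1837} = \frac{4625 - 2873}{-1836} = \left(4625 - 2873\right) \left(- \frac{1}{1836}\right) = 1752 \left(- \frac{1}{1836}\right) = - \frac{146}{153}$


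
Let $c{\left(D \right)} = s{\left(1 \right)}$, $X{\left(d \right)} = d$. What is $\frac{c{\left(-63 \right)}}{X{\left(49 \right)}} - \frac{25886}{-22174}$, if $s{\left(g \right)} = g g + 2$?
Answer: $\frac{667468}{543263} \approx 1.2286$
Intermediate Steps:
$s{\left(g \right)} = 2 + g^{2}$ ($s{\left(g \right)} = g^{2} + 2 = 2 + g^{2}$)
$c{\left(D \right)} = 3$ ($c{\left(D \right)} = 2 + 1^{2} = 2 + 1 = 3$)
$\frac{c{\left(-63 \right)}}{X{\left(49 \right)}} - \frac{25886}{-22174} = \frac{3}{49} - \frac{25886}{-22174} = 3 \cdot \frac{1}{49} - - \frac{12943}{11087} = \frac{3}{49} + \frac{12943}{11087} = \frac{667468}{543263}$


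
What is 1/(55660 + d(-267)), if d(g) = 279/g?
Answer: 89/4953647 ≈ 1.7967e-5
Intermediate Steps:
1/(55660 + d(-267)) = 1/(55660 + 279/(-267)) = 1/(55660 + 279*(-1/267)) = 1/(55660 - 93/89) = 1/(4953647/89) = 89/4953647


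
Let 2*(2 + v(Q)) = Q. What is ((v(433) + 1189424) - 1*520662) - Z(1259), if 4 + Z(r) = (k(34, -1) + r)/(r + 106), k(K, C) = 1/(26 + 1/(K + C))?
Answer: 224114848301/335010 ≈ 6.6898e+5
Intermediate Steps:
k(K, C) = 1/(26 + 1/(C + K))
v(Q) = -2 + Q/2
Z(r) = -4 + (33/859 + r)/(106 + r) (Z(r) = -4 + ((-1 + 34)/(1 + 26*(-1) + 26*34) + r)/(r + 106) = -4 + (33/(1 - 26 + 884) + r)/(106 + r) = -4 + (33/859 + r)/(106 + r))
((v(433) + 1189424) - 1*520662) - Z(1259) = (((-2 + (½)*433) + 1189424) - 1*520662) - (-364183 - 2577*1259)/(859*(106 + 1259)) = (((-2 + 433/2) + 1189424) - 520662) - (-364183 - 3244443)/(859*1365) = ((429/2 + 1189424) - 520662) - (-3608626)/(859*1365) = (2379277/2 - 520662) - 1*(-515518/167505) = 1337953/2 + 515518/167505 = 224114848301/335010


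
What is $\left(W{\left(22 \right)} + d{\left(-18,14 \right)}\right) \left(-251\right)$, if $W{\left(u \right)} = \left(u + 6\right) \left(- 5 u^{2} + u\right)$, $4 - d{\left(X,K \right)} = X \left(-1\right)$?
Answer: $16856658$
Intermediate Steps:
$d{\left(X,K \right)} = 4 + X$ ($d{\left(X,K \right)} = 4 - X \left(-1\right) = 4 - - X = 4 + X$)
$W{\left(u \right)} = \left(6 + u\right) \left(u - 5 u^{2}\right)$
$\left(W{\left(22 \right)} + d{\left(-18,14 \right)}\right) \left(-251\right) = \left(22 \left(6 - 638 - 5 \cdot 22^{2}\right) + \left(4 - 18\right)\right) \left(-251\right) = \left(22 \left(6 - 638 - 2420\right) - 14\right) \left(-251\right) = \left(22 \left(-3052\right) - 14\right) \left(-251\right) = \left(-67144 - 14\right) \left(-251\right) = \left(-67158\right) \left(-251\right) = 16856658$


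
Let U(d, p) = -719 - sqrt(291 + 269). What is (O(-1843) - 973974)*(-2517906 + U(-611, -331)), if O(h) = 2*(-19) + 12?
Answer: 2453140750000 + 3896000*sqrt(35) ≈ 2.4532e+12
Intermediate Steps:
O(h) = -26 (O(h) = -38 + 12 = -26)
U(d, p) = -719 - 4*sqrt(35) (U(d, p) = -719 - sqrt(560) = -719 - 4*sqrt(35))
(O(-1843) - 973974)*(-2517906 + U(-611, -331)) = (-26 - 973974)*(-2517906 + (-719 - 4*sqrt(35))) = -974000*(-2518625 - 4*sqrt(35)) = 2453140750000 + 3896000*sqrt(35)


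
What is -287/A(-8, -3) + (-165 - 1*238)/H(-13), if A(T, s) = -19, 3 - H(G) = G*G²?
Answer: 623743/41800 ≈ 14.922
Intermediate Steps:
H(G) = 3 - G³ (H(G) = 3 - G*G² = 3 - G³)
-287/A(-8, -3) + (-165 - 1*238)/H(-13) = -287/(-19) + (-165 - 1*238)/(3 - 1*(-13)³) = -287*(-1/19) + (-165 - 238)/(3 - 1*(-2197)) = 287/19 - 403/(3 + 2197) = 287/19 - 403/2200 = 623743/41800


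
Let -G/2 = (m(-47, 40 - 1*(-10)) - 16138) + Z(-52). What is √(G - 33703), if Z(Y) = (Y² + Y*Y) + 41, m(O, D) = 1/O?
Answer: I*√27225831/47 ≈ 111.02*I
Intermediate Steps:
Z(Y) = 41 + 2*Y² (Z(Y) = (Y² + Y²) + 41 = 2*Y² + 41 = 41 + 2*Y²)
G = 1004768/47 (G = -2*((1/(-47) - 16138) + (41 + 2*(-52)²)) = -2*((-1/47 - 16138) + (41 + 2*2704)) = -2*(-758487/47 + (41 + 5408)) = -2*(-758487/47 + 5449) = -2*(-502384/47) = 1004768/47 ≈ 21378.)
√(G - 33703) = √(1004768/47 - 33703) = √(-579273/47) = I*√27225831/47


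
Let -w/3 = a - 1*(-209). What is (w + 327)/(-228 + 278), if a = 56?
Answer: -234/25 ≈ -9.3600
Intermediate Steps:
w = -795 (w = -3*(56 - 1*(-209)) = -3*(56 + 209) = -3*265 = -795)
(w + 327)/(-228 + 278) = (-795 + 327)/(-228 + 278) = -468/50 = -468*1/50 = -234/25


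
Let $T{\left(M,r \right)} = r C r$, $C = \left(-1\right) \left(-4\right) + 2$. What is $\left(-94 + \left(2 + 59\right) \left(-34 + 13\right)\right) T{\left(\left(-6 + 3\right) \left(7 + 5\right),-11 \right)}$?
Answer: $-998250$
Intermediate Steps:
$C = 6$ ($C = 4 + 2 = 6$)
$T{\left(M,r \right)} = 6 r^{2}$ ($T{\left(M,r \right)} = r 6 r = 6 r r = 6 r^{2}$)
$\left(-94 + \left(2 + 59\right) \left(-34 + 13\right)\right) T{\left(\left(-6 + 3\right) \left(7 + 5\right),-11 \right)} = \left(-94 + \left(2 + 59\right) \left(-34 + 13\right)\right) 6 \left(-11\right)^{2} = \left(-94 + 61 \left(-21\right)\right) 6 \cdot 121 = \left(-94 - 1281\right) 726 = \left(-1375\right) 726 = -998250$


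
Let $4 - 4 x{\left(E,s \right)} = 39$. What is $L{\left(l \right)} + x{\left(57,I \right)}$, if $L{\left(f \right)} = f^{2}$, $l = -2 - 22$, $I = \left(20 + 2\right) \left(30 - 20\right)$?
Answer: $\frac{2269}{4} \approx 567.25$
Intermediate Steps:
$I = 220$ ($I = 22 \cdot 10 = 220$)
$x{\left(E,s \right)} = - \frac{35}{4}$ ($x{\left(E,s \right)} = 1 - \frac{39}{4} = - \frac{35}{4}$)
$l = -24$ ($l = -2 - 22 = -24$)
$L{\left(l \right)} + x{\left(57,I \right)} = \left(-24\right)^{2} - \frac{35}{4} = 576 - \frac{35}{4} = \frac{2269}{4}$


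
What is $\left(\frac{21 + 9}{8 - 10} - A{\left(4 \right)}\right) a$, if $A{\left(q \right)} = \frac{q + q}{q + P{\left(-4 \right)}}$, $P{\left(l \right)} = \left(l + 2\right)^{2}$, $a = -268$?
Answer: $4288$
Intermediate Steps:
$P{\left(l \right)} = \left(2 + l\right)^{2}$
$A{\left(q \right)} = \frac{2 q}{4 + q}$ ($A{\left(q \right)} = \frac{q + q}{q + \left(2 - 4\right)^{2}} = \frac{2 q}{q + \left(-2\right)^{2}} = \frac{2 q}{q + 4} = \frac{2 q}{4 + q}$)
$\left(\frac{21 + 9}{8 - 10} - A{\left(4 \right)}\right) a = \left(\frac{21 + 9}{8 - 10} - 2 \cdot 4 \frac{1}{4 + 4}\right) \left(-268\right) = \left(\frac{30}{-2} - 2 \cdot 4 \cdot \frac{1}{8}\right) \left(-268\right) = \left(30 \left(- \frac{1}{2}\right) - 2 \cdot 4 \cdot \frac{1}{8}\right) \left(-268\right) = \left(-15 - 1\right) \left(-268\right) = \left(-16\right) \left(-268\right) = 4288$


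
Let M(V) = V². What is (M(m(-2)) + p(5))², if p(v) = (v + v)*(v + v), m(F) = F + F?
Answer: 13456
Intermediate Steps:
m(F) = 2*F
p(v) = 4*v² (p(v) = (2*v)*(2*v) = 4*v²)
(M(m(-2)) + p(5))² = ((2*(-2))² + 4*5²)² = ((-4)² + 4*25)² = (16 + 100)² = 116² = 13456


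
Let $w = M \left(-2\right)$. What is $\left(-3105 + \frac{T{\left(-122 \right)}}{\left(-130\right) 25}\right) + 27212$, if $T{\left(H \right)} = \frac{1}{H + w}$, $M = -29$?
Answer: $\frac{5014256001}{208000} \approx 24107.0$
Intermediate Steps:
$w = 58$ ($w = \left(-29\right) \left(-2\right) = 58$)
$T{\left(H \right)} = \frac{1}{58 + H}$ ($T{\left(H \right)} = \frac{1}{H + 58} = \frac{1}{58 + H}$)
$\left(-3105 + \frac{T{\left(-122 \right)}}{\left(-130\right) 25}\right) + 27212 = \left(-3105 + \frac{1}{\left(58 - 122\right) \left(\left(-130\right) 25\right)}\right) + 27212 = \left(-3105 + \frac{1}{\left(-64\right) \left(-3250\right)}\right) + 27212 = \left(-3105 - - \frac{1}{208000}\right) + 27212 = \left(-3105 + \frac{1}{208000}\right) + 27212 = - \frac{645839999}{208000} + 27212 = \frac{5014256001}{208000}$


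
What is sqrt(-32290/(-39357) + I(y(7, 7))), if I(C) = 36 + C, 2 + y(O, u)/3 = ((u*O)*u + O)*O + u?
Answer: sqrt(1273913703731)/13119 ≈ 86.034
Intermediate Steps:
y(O, u) = -6 + 3*u + 3*O*(O + O*u**2) (y(O, u) = -6 + 3*(((u*O)*u + O)*O + u) = -6 + 3*(((O*u)*u + O)*O + u) = -6 + 3*((O*u**2 + O)*O + u) = -6 + 3*((O + O*u**2)*O + u) = -6 + 3*(O*(O + O*u**2) + u) = -6 + 3*(u + O*(O + O*u**2)) = -6 + (3*u + 3*O*(O + O*u**2)) = -6 + 3*u + 3*O*(O + O*u**2))
sqrt(-32290/(-39357) + I(y(7, 7))) = sqrt(-32290/(-39357) + (36 + (-6 + 3*7 + 3*7**2 + 3*7**2*7**2))) = sqrt(-32290*(-1/39357) + (36 + (-6 + 21 + 3*49 + 3*49*49))) = sqrt(32290/39357 + (36 + (-6 + 21 + 147 + 7203))) = sqrt(32290/39357 + (36 + 7365)) = sqrt(32290/39357 + 7401) = sqrt(291313447/39357) = sqrt(1273913703731)/13119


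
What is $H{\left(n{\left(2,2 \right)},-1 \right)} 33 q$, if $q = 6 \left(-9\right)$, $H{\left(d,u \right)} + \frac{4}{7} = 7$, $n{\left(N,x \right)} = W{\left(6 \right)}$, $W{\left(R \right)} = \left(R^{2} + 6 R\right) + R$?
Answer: $- \frac{80190}{7} \approx -11456.0$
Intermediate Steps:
$W{\left(R \right)} = R^{2} + 7 R$
$n{\left(N,x \right)} = 78$ ($n{\left(N,x \right)} = 6 \left(7 + 6\right) = 6 \cdot 13 = 78$)
$H{\left(d,u \right)} = \frac{45}{7}$ ($H{\left(d,u \right)} = - \frac{4}{7} + 7 = \frac{45}{7}$)
$q = -54$
$H{\left(n{\left(2,2 \right)},-1 \right)} 33 q = \frac{45}{7} \cdot 33 \left(-54\right) = \frac{1485}{7} \left(-54\right) = - \frac{80190}{7}$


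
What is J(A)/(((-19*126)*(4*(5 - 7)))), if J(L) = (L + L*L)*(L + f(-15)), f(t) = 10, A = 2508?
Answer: 34747141/42 ≈ 8.2731e+5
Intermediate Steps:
J(L) = (10 + L)*(L + L²) (J(L) = (L + L*L)*(L + 10) = (L + L²)*(10 + L) = (10 + L)*(L + L²))
J(A)/(((-19*126)*(4*(5 - 7)))) = (2508*(10 + 2508² + 11*2508))/(((-19*126)*(4*(5 - 7)))) = (2508*(10 + 6290064 + 27588))/((-9576*(-2))) = (2508*6317662)/((-2394*(-8))) = 15844696296/19152 = 15844696296*(1/19152) = 34747141/42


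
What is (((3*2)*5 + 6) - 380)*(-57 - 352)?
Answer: 140696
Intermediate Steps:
(((3*2)*5 + 6) - 380)*(-57 - 352) = ((6*5 + 6) - 380)*(-409) = ((30 + 6) - 380)*(-409) = (36 - 380)*(-409) = -344*(-409) = 140696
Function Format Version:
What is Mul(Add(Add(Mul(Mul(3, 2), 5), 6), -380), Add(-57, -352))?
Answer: 140696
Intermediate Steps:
Mul(Add(Add(Mul(Mul(3, 2), 5), 6), -380), Add(-57, -352)) = Mul(Add(Add(Mul(6, 5), 6), -380), -409) = Mul(Add(Add(30, 6), -380), -409) = Mul(Add(36, -380), -409) = Mul(-344, -409) = 140696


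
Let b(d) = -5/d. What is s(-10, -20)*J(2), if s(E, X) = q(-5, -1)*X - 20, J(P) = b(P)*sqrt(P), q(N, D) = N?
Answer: -200*sqrt(2) ≈ -282.84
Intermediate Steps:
J(P) = -5/sqrt(P) (J(P) = (-5/P)*sqrt(P) = -5/sqrt(P))
s(E, X) = -20 - 5*X (s(E, X) = -5*X - 20 = -20 - 5*X)
s(-10, -20)*J(2) = (-20 - 5*(-20))*(-5*sqrt(2)/2) = (-20 + 100)*(-5*sqrt(2)/2) = 80*(-5*sqrt(2)/2) = -200*sqrt(2)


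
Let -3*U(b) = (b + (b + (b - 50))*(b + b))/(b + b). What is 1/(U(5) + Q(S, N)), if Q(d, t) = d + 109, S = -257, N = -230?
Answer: -6/809 ≈ -0.0074166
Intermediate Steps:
Q(d, t) = 109 + d
U(b) = -(b + 2*b*(-50 + 2*b))/(6*b) (U(b) = -(b + (b + (b - 50))*(b + b))/(3*(b + b)) = -(b + (b + (-50 + b))*(2*b))/(3*(2*b)) = -(b + (-50 + 2*b)*(2*b))*1/(2*b)/3 = -(b + 2*b*(-50 + 2*b))*1/(2*b)/3 = -(b + 2*b*(-50 + 2*b))/(6*b))
1/(U(5) + Q(S, N)) = 1/((33/2 - ⅔*5) + (109 - 257)) = 1/((33/2 - 10/3) - 148) = 1/(79/6 - 148) = 1/(-809/6) = -6/809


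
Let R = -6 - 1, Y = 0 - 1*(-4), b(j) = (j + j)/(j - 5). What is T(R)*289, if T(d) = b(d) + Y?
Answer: 8959/6 ≈ 1493.2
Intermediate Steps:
b(j) = 2*j/(-5 + j) (b(j) = (2*j)/(-5 + j) = 2*j/(-5 + j))
Y = 4 (Y = 0 + 4 = 4)
R = -7
T(d) = 4 + 2*d/(-5 + d) (T(d) = 2*d/(-5 + d) + 4 = 4 + 2*d/(-5 + d))
T(R)*289 = (2*(-10 + 3*(-7))/(-5 - 7))*289 = (2*(-10 - 21)/(-12))*289 = (2*(-1/12)*(-31))*289 = (31/6)*289 = 8959/6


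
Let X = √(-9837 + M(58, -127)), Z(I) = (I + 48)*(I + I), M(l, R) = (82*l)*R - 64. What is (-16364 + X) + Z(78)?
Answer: 3292 + I*√613913 ≈ 3292.0 + 783.53*I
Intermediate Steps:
M(l, R) = -64 + 82*R*l (M(l, R) = 82*R*l - 64 = -64 + 82*R*l)
Z(I) = 2*I*(48 + I) (Z(I) = (48 + I)*(2*I) = 2*I*(48 + I))
X = I*√613913 (X = √(-9837 + (-64 + 82*(-127)*58)) = √(-9837 + (-64 - 604012)) = √(-9837 - 604076) = √(-613913) = I*√613913 ≈ 783.53*I)
(-16364 + X) + Z(78) = (-16364 + I*√613913) + 2*78*(48 + 78) = (-16364 + I*√613913) + 2*78*126 = (-16364 + I*√613913) + 19656 = 3292 + I*√613913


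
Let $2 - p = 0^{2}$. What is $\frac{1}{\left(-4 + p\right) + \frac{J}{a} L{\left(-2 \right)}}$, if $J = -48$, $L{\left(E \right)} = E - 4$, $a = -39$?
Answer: $- \frac{13}{122} \approx -0.10656$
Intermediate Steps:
$L{\left(E \right)} = -4 + E$ ($L{\left(E \right)} = E - 4 = -4 + E$)
$p = 2$ ($p = 2 - 0^{2} = 2 - 0 = 2 + 0 = 2$)
$\frac{1}{\left(-4 + p\right) + \frac{J}{a} L{\left(-2 \right)}} = \frac{1}{\left(-4 + 2\right) + - \frac{48}{-39} \left(-4 - 2\right)} = \frac{1}{-2 + \left(-48\right) \left(- \frac{1}{39}\right) \left(-6\right)} = \frac{1}{-2 + \frac{16}{13} \left(-6\right)} = \frac{1}{-2 - \frac{96}{13}} = \frac{1}{- \frac{122}{13}} = - \frac{13}{122}$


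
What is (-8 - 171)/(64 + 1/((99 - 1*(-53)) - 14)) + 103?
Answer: 885097/8833 ≈ 100.20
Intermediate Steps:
(-8 - 171)/(64 + 1/((99 - 1*(-53)) - 14)) + 103 = -179/(64 + 1/((99 + 53) - 14)) + 103 = -179/(64 + 1/(152 - 14)) + 103 = -179/(64 + 1/138) + 103 = -179/8833/138 + 103 = -179*138/8833 + 103 = -24702/8833 + 103 = 885097/8833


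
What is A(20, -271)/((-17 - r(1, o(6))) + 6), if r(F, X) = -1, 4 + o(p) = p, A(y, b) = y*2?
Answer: -4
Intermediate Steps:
A(y, b) = 2*y
o(p) = -4 + p
A(20, -271)/((-17 - r(1, o(6))) + 6) = (2*20)/((-17 - 1*(-1)) + 6) = 40/((-17 + 1) + 6) = 40/(-16 + 6) = 40/(-10) = -⅒*40 = -4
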